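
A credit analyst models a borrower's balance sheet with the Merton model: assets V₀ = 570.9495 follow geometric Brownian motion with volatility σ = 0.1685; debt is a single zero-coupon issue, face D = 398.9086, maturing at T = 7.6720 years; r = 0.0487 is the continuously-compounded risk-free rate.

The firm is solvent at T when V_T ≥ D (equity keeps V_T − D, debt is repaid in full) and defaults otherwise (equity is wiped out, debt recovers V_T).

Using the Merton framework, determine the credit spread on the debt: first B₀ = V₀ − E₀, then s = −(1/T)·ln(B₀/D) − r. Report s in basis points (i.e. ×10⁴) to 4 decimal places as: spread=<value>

spread=21.6830

Work the structural quantities from V₀ = 570.9495 against face 398.9086:
d₁ = [ln(V₀/D) + (r + σ²/2)T] / (σ√T)
   = [ln(570.9495/398.9086) + (0.0487 + 0.5·0.1685²)·7.6720] / (0.1685·√7.6720)
   = [0.358568 + 0.482539] / 0.466718 = 1.802176
d₂ = d₁ − σ√T = 1.802176 − 0.466718 = 1.335459
N(d₁) = 0.964241,  N(d₂) = 0.909137,  e^(−rT) = 0.688234
E₀ = V₀·N(d₁) − D·e^(−rT)·N(d₂)
   = 570.9495·0.964241 − 398.9086·0.688234·0.909137 = 300.936342
B₀ = V₀ − E₀ = 570.9495 − 300.936342 = 270.013158
spread = −(1/T)·ln(B₀/D) − r = −(1/7.6720)·ln(270.013158/398.9086) − 0.0487 = 0.00216830
in basis points: 0.00216830 × 10⁴ = 21.6830 bp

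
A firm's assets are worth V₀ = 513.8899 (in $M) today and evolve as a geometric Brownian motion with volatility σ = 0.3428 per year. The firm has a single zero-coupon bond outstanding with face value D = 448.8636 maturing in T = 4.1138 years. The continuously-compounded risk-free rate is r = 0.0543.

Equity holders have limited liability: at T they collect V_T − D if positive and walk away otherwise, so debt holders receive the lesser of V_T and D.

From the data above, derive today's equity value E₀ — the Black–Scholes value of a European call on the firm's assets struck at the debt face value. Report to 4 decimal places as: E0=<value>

E0=210.7483

With assets at 513.8899 and a single debt payment of 448.8636 at 4.1138 years:
d₁ = [ln(V₀/D) + (r + σ²/2)T] / (σ√T)
   = [ln(513.8899/448.8636) + (0.0543 + 0.5·0.3428²)·4.1138] / (0.3428·√4.1138)
   = [0.135290 + 0.465089] / 0.695284 = 0.863502
d₂ = d₁ − σ√T = 0.863502 − 0.695284 = 0.168218
N(d₁) = 0.806069,  N(d₂) = 0.566794,  e^(−rT) = 0.799811
E₀ = V₀·N(d₁) − D·e^(−rT)·N(d₂)
   = 513.8899·0.806069 − 448.8636·0.799811·0.566794 = 210.748267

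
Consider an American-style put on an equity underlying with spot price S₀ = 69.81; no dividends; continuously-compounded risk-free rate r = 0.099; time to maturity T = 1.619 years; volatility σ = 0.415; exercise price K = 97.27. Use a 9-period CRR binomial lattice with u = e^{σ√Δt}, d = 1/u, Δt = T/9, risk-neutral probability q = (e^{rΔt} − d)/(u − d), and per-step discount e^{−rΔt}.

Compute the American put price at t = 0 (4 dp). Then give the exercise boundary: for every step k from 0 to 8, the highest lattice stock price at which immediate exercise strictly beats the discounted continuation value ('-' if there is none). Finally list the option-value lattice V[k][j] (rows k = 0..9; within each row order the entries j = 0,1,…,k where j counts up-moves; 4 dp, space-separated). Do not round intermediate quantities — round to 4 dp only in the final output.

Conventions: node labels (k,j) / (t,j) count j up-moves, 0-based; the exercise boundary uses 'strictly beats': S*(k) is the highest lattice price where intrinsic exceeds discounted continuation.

Δt=0.17989  u=1.19246  d=0.83861  q=0.50689  discount=0.98235
step 9 (expiry): payoffs max(K−S,0) = 82.9502 76.9080 68.3162 56.0991 38.7270 14.0246 0.0000 0.0000 0.0000 0.0000
step 8: (k=8,j=0): S=17.0757, K−S=80.1943, hold=78.4774 ⇒ V=80.1943 exercise | (k=8,j=1): S=24.2808, K−S=72.9892, hold=71.2723 ⇒ V=72.9892 exercise | (k=8,j=2): S=34.5261, K−S=62.7439, hold=61.0269 ⇒ V=62.7439 exercise | (k=8,j=3): S=49.0945, K−S=48.1755, hold=46.4586 ⇒ V=48.1755 exercise | (k=8,j=4): S=69.8100, K−S=27.4600, hold=25.7431 ⇒ V=27.4600 exercise | (k=8,j=5): S=99.2665, K−S=0.0000, hold=6.7936 ⇒ V=6.7936 continue | (k=8,j=6): S=141.1521, K−S=0.0000, hold=0.0000 ⇒ V=0.0000 continue | (k=8,j=7): S=200.7115, K−S=0.0000, hold=0.0000 ⇒ V=0.0000 continue | (k=8,j=8): S=285.4021, K−S=0.0000, hold=0.0000 ⇒ V=0.0000 continue  boundary S*=69.8100
step 7: (k=7,j=0): S=20.3620, K−S=76.9080, hold=75.1910 ⇒ V=76.9080 exercise | (k=7,j=1): S=28.9538, K−S=68.3162, hold=66.5993 ⇒ V=68.3162 exercise | (k=7,j=2): S=41.1709, K−S=56.0991, hold=54.3822 ⇒ V=56.0991 exercise | (k=7,j=3): S=58.5430, K−S=38.7270, hold=37.0100 ⇒ V=38.7270 exercise | (k=7,j=4): S=83.2454, K−S=14.0246, hold=16.6846 ⇒ V=16.6846 continue | (k=7,j=5): S=118.3709, K−S=0.0000, hold=3.2909 ⇒ V=3.2909 continue | (k=7,j=6): S=168.3177, K−S=0.0000, hold=0.0000 ⇒ V=0.0000 continue | (k=7,j=7): S=239.3397, K−S=0.0000, hold=0.0000 ⇒ V=0.0000 continue  boundary S*=58.5430
step 6: (k=6,j=0): S=24.2808, K−S=72.9892, hold=71.2723 ⇒ V=72.9892 exercise | (k=6,j=1): S=34.5261, K−S=62.7439, hold=61.0269 ⇒ V=62.7439 exercise | (k=6,j=2): S=49.0945, K−S=48.1755, hold=46.4586 ⇒ V=48.1755 exercise | (k=6,j=3): S=69.8100, K−S=27.4600, hold=27.0676 ⇒ V=27.4600 exercise | (k=6,j=4): S=99.2665, K−S=0.0000, hold=9.7208 ⇒ V=9.7208 continue | (k=6,j=5): S=141.1521, K−S=0.0000, hold=1.5941 ⇒ V=1.5941 continue | (k=6,j=6): S=200.7115, K−S=0.0000, hold=0.0000 ⇒ V=0.0000 continue  boundary S*=69.8100
step 5: (k=5,j=0): S=28.9538, K−S=68.3162, hold=66.5993 ⇒ V=68.3162 exercise | (k=5,j=1): S=41.1709, K−S=56.0991, hold=54.3822 ⇒ V=56.0991 exercise | (k=5,j=2): S=58.5430, K−S=38.7270, hold=37.0100 ⇒ V=38.7270 exercise | (k=5,j=3): S=83.2454, K−S=14.0246, hold=18.1422 ⇒ V=18.1422 continue | (k=5,j=4): S=118.3709, K−S=0.0000, hold=5.5026 ⇒ V=5.5026 continue | (k=5,j=5): S=168.3177, K−S=0.0000, hold=0.7722 ⇒ V=0.7722 continue  boundary S*=58.5430
step 4: (k=4,j=0): S=34.5261, K−S=62.7439, hold=61.0269 ⇒ V=62.7439 exercise | (k=4,j=1): S=49.0945, K−S=48.1755, hold=46.4586 ⇒ V=48.1755 exercise | (k=4,j=2): S=69.8100, K−S=27.4600, hold=27.7934 ⇒ V=27.7934 continue | (k=4,j=3): S=99.2665, K−S=0.0000, hold=11.5282 ⇒ V=11.5282 continue | (k=4,j=4): S=141.1521, K−S=0.0000, hold=3.0500 ⇒ V=3.0500 continue  boundary S*=49.0945
step 3: (k=3,j=0): S=41.1709, K−S=56.0991, hold=54.3822 ⇒ V=56.0991 exercise | (k=3,j=1): S=58.5430, K−S=38.7270, hold=37.1760 ⇒ V=38.7270 exercise | (k=3,j=2): S=83.2454, K−S=14.0246, hold=19.2037 ⇒ V=19.2037 continue | (k=3,j=3): S=118.3709, K−S=0.0000, hold=7.1031 ⇒ V=7.1031 continue  boundary S*=58.5430
step 2: (k=2,j=0): S=49.0945, K−S=48.1755, hold=46.4586 ⇒ V=48.1755 exercise | (k=2,j=1): S=69.8100, K−S=27.4600, hold=28.3219 ⇒ V=28.3219 continue | (k=2,j=2): S=99.2665, K−S=0.0000, hold=12.8393 ⇒ V=12.8393 continue  boundary S*=49.0945
step 1: (k=1,j=0): S=58.5430, K−S=38.7270, hold=37.4392 ⇒ V=38.7270 exercise | (k=1,j=1): S=83.2454, K−S=14.0246, hold=20.1125 ⇒ V=20.1125 continue  boundary S*=58.5430
step 0: (k=0,j=0): S=69.8100, K−S=27.4600, hold=28.7745 ⇒ V=28.7745 continue  boundary S*=-

price = 28.7745
boundary = - 58.5430 49.0945 58.5430 49.0945 58.5430 69.8100 58.5430 69.8100
tree:
28.7745
38.7270 20.1125
48.1755 28.3219 12.8393
56.0991 38.7270 19.2037 7.1031
62.7439 48.1755 27.7934 11.5282 3.0500
68.3162 56.0991 38.7270 18.1422 5.5026 0.7722
72.9892 62.7439 48.1755 27.4600 9.7208 1.5941 0.0000
76.9080 68.3162 56.0991 38.7270 16.6846 3.2909 0.0000 0.0000
80.1943 72.9892 62.7439 48.1755 27.4600 6.7936 0.0000 0.0000 0.0000
82.9502 76.9080 68.3162 56.0991 38.7270 14.0246 0.0000 0.0000 0.0000 0.0000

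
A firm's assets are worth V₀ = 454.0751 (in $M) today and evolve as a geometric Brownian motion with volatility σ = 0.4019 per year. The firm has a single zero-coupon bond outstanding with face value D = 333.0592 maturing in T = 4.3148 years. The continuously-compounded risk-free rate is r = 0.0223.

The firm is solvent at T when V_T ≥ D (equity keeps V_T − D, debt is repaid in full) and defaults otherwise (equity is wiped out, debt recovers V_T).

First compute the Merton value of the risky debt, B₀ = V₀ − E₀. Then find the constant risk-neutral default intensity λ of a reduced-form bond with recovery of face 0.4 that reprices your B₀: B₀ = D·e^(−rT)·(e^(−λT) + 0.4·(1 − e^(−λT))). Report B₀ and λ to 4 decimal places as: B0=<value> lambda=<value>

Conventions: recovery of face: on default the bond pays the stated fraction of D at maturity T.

Equity is a call on the firm's assets struck at D = 333.0592:
d₁ = [ln(V₀/D) + (r + σ²/2)T] / (σ√T)
   = [ln(454.0751/333.0592) + (0.0223 + 0.5·0.4019²)·4.3148] / (0.4019·√4.3148)
   = [0.309942 + 0.444691] / 0.834831 = 0.903936
d₂ = d₁ − σ√T = 0.903936 − 0.834831 = 0.069105
N(d₁) = 0.816985,  N(d₂) = 0.527547,  e^(−rT) = 0.908264
E₀ = V₀·N(d₁) − D·e^(−rT)·N(d₂)
   = 454.0751·0.816985 − 333.0592·0.908264·0.527547 = 211.386660
B₀ = V₀ − E₀ = 454.0751 − 211.386660 = 242.688440
e^(−λT) = (B₀·e^(rT)/D − 0.4)/(1 − 0.4) = (242.6884·1.101001/333.0592 − 0.4)/0.6 = 0.67043419
λ = −ln(0.67043419)/4.3148 = 0.092665

B0=242.6884 lambda=0.0927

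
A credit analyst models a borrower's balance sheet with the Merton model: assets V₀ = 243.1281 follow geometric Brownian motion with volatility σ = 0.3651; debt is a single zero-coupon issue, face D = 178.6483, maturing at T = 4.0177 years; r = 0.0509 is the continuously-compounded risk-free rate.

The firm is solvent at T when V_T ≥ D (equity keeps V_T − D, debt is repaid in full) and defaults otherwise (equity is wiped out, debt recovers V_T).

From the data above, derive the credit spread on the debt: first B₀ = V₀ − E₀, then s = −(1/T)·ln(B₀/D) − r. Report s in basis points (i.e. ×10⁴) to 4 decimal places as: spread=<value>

spread=346.5998

Apply the equity-as-call identities (strike 178.6483, horizon 4.0177 years):
d₁ = [ln(V₀/D) + (r + σ²/2)T] / (σ√T)
   = [ln(243.1281/178.6483) + (0.0509 + 0.5·0.3651²)·4.0177] / (0.3651·√4.0177)
   = [0.308169 + 0.472277] / 0.731814 = 1.066454
d₂ = d₁ − σ√T = 1.066454 − 0.731814 = 0.334641
N(d₁) = 0.856891,  N(d₂) = 0.631052,  e^(−rT) = 0.815054
E₀ = V₀·N(d₁) − D·e^(−rT)·N(d₂)
   = 243.1281·0.856891 − 178.6483·0.815054·0.631052 = 116.448036
B₀ = V₀ − E₀ = 243.1281 − 116.448036 = 126.680064
spread = −(1/T)·ln(B₀/D) − r = −(1/4.0177)·ln(126.680064/178.6483) − 0.0509 = 0.03465998
in basis points: 0.03465998 × 10⁴ = 346.5998 bp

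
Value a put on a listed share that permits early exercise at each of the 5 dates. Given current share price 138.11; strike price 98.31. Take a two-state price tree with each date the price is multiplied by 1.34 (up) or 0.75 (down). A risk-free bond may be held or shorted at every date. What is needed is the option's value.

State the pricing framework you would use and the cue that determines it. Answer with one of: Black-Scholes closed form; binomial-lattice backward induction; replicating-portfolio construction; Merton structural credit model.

framework: binomial-lattice backward induction

Key observation: the exercise right at every one of the 5 steps is what matters: each node needs max(98.31 − S, continuation), which only the stepwise tree valuation starting from spot 138.11 delivers.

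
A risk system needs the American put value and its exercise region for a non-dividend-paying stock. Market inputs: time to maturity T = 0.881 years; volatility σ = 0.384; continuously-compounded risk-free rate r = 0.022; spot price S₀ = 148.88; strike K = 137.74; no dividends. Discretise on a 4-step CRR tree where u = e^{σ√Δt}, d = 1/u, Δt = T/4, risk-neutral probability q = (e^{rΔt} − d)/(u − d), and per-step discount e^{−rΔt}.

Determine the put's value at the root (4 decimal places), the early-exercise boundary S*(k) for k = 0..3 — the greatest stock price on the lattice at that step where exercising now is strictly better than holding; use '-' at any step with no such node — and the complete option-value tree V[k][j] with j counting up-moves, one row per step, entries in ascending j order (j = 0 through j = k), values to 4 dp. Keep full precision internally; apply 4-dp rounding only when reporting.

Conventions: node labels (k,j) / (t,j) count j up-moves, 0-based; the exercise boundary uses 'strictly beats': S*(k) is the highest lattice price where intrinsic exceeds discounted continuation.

price = 14.5737
boundary = - - - 86.7038
tree:
14.5737
23.1277 5.0194
35.3595 9.4892 0.0000
51.0362 17.9394 0.0000 0.0000
65.3344 33.9145 0.0000 0.0000 0.0000

Δt=0.22025  u=1.19747  d=0.83509  q=0.46847  discount=0.99517
step 4 (expiry): payoffs max(K−S,0) = 65.3344 33.9145 0.0000 0.0000 0.0000
step 3: (k=3,j=0): S=86.7038, K−S=51.0362, hold=50.3704 ⇒ V=51.0362 exercise | (k=3,j=1): S=124.3284, K−S=13.4116, hold=17.9394 ⇒ V=17.9394 continue | (k=3,j=2): S=178.2799, K−S=0.0000, hold=0.0000 ⇒ V=0.0000 continue | (k=3,j=3): S=255.6434, K−S=0.0000, hold=0.0000 ⇒ V=0.0000 continue  boundary S*=86.7038
step 2: (k=2,j=0): S=103.8255, K−S=33.9145, hold=35.3595 ⇒ V=35.3595 continue | (k=2,j=1): S=148.8800, K−S=0.0000, hold=9.4892 ⇒ V=9.4892 continue | (k=2,j=2): S=213.4856, K−S=0.0000, hold=0.0000 ⇒ V=0.0000 continue  boundary S*=-
step 1: (k=1,j=0): S=124.3284, K−S=13.4116, hold=23.1277 ⇒ V=23.1277 continue | (k=1,j=1): S=178.2799, K−S=0.0000, hold=5.0194 ⇒ V=5.0194 continue  boundary S*=-
step 0: (k=0,j=0): S=148.8800, K−S=0.0000, hold=14.5737 ⇒ V=14.5737 continue  boundary S*=-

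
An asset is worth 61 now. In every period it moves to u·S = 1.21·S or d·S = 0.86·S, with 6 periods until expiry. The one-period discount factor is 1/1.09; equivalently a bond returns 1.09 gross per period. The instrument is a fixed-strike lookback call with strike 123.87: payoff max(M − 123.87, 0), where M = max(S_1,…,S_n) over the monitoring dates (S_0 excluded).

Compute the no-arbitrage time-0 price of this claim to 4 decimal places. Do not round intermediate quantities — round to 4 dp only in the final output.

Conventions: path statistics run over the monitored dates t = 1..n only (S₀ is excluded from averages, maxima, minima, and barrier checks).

price = 5.7232

Under the martingale measure an up-move has probability p* = 0.6571; value the claim as the probability-weighted average of per-path payoffs, discounted 6 periods at R = 1.09.
Enumerate all 2^6 = 64 price paths (U = up ×1.21, D = down ×0.86); each path with k up-moves has probability p*^k·(1−p*)^(6−k).
DDDDDD: M=52.4600, payoff=0.0000, prob=0.001624
UDDDDD: M=73.8100, payoff=0.0000, prob=0.003113
DUDDDD: M=63.4766, payoff=0.0000, prob=0.003113
UUDDDD: M=89.3101, payoff=0.0000, prob=0.005967
DDUDDD: M=54.5899, payoff=0.0000, prob=0.003113
UDUDDD: M=76.8067, payoff=0.0000, prob=0.005967
DUUDDD: M=76.8067, payoff=0.0000, prob=0.005967
UUUDDD: M=108.0652, payoff=0.0000, prob=0.011437
DDDUDD: M=52.4600, payoff=0.0000, prob=0.003113
UDDUDD: M=73.8100, payoff=0.0000, prob=0.005967
DUDUDD: M=66.0537, payoff=0.0000, prob=0.005967
UUDUDD: M=92.9361, payoff=0.0000, prob=0.011437
DDUUDD: M=66.0537, payoff=0.0000, prob=0.005967
UDUUDD: M=92.9361, payoff=0.0000, prob=0.011437
DUUUDD: M=92.9361, payoff=0.0000, prob=0.011437
UUUUDD: M=130.7589, payoff=6.8889, prob=0.021921
DDDDUD: M=52.4600, payoff=0.0000, prob=0.003113
UDDDUD: M=73.8100, payoff=0.0000, prob=0.005967
DUDDUD: M=63.4766, payoff=0.0000, prob=0.005967
UUDDUD: M=89.3101, payoff=0.0000, prob=0.011437
DDUDUD: M=56.8062, payoff=0.0000, prob=0.005967
UDUDUD: M=79.9250, payoff=0.0000, prob=0.011437
DUUDUD: M=79.9250, payoff=0.0000, prob=0.011437
UUUDUD: M=112.4527, payoff=0.0000, prob=0.021921
DDDUUD: M=56.8062, payoff=0.0000, prob=0.005967
UDDUUD: M=79.9250, payoff=0.0000, prob=0.011437
DUDUUD: M=79.9250, payoff=0.0000, prob=0.011437
UUDUUD: M=112.4527, payoff=0.0000, prob=0.021921
DDUUUD: M=79.9250, payoff=0.0000, prob=0.011437
UDUUUD: M=112.4527, payoff=0.0000, prob=0.021921
DUUUUD: M=112.4527, payoff=0.0000, prob=0.021921
UUUUUD: M=158.2183, payoff=34.3483, prob=0.042016
DDDDDU: M=52.4600, payoff=0.0000, prob=0.003113
UDDDDU: M=73.8100, payoff=0.0000, prob=0.005967
DUDDDU: M=63.4766, payoff=0.0000, prob=0.005967
UUDDDU: M=89.3101, payoff=0.0000, prob=0.011437
DDUDDU: M=54.5899, payoff=0.0000, prob=0.005967
UDUDDU: M=76.8067, payoff=0.0000, prob=0.011437
DUUDDU: M=76.8067, payoff=0.0000, prob=0.011437
UUUDDU: M=108.0652, payoff=0.0000, prob=0.021921
DDDUDU: M=52.4600, payoff=0.0000, prob=0.005967
UDDUDU: M=73.8100, payoff=0.0000, prob=0.011437
DUDUDU: M=68.7355, payoff=0.0000, prob=0.011437
UUDUDU: M=96.7093, payoff=0.0000, prob=0.021921
DDUUDU: M=68.7355, payoff=0.0000, prob=0.011437
UDUUDU: M=96.7093, payoff=0.0000, prob=0.021921
DUUUDU: M=96.7093, payoff=0.0000, prob=0.021921
UUUUDU: M=136.0677, payoff=12.1977, prob=0.042016
DDDDUU: M=52.4600, payoff=0.0000, prob=0.005967
UDDDUU: M=73.8100, payoff=0.0000, prob=0.011437
DUDDUU: M=68.7355, payoff=0.0000, prob=0.011437
UUDDUU: M=96.7093, payoff=0.0000, prob=0.021921
DDUDUU: M=68.7355, payoff=0.0000, prob=0.011437
UDUDUU: M=96.7093, payoff=0.0000, prob=0.021921
DUUDUU: M=96.7093, payoff=0.0000, prob=0.021921
UUUDUU: M=136.0677, payoff=12.1977, prob=0.042016
DDDUUU: M=68.7355, payoff=0.0000, prob=0.011437
UDDUUU: M=96.7093, payoff=0.0000, prob=0.021921
DUDUUU: M=96.7093, payoff=0.0000, prob=0.021921
UUDUUU: M=136.0677, payoff=12.1977, prob=0.042016
DDUUUU: M=96.7093, payoff=0.0000, prob=0.021921
UDUUUU: M=136.0677, payoff=12.1977, prob=0.042016
DUUUUU: M=136.0677, payoff=12.1977, prob=0.042016
UUUUUU: M=191.4441, payoff=67.5741, prob=0.080530
Price = Σ prob·payoff / R^6 = 9.598425 / 1.677100 = 5.7232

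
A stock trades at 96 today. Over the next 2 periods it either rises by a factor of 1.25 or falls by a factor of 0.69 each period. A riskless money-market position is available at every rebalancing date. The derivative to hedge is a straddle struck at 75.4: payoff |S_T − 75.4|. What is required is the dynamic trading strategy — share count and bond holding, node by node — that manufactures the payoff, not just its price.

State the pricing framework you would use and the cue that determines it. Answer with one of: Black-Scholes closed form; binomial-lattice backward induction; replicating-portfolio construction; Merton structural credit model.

Key observation: the mandate to exhibit the hedge at every date and state singles out the replicating-portfolio construction on the 2-period tree with factors 1.25 and 0.69 from 96.

framework: replicating-portfolio construction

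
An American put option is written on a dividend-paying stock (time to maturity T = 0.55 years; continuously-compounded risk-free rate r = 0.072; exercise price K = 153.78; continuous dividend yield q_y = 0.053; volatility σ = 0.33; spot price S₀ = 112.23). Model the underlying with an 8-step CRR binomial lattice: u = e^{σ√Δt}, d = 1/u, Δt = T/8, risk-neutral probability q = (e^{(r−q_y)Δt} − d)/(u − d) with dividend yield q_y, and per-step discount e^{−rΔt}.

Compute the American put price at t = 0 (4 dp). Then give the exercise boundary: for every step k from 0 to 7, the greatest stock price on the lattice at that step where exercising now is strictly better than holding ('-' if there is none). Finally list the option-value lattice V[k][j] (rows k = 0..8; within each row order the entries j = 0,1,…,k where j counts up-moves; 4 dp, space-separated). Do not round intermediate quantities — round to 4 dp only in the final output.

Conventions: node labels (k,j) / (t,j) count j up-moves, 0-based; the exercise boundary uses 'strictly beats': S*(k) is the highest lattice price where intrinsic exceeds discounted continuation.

Δt=0.06875  u=1.09038  d=0.91711  q=0.48593  discount=0.99506
step 8 (expiry): payoffs max(K−S,0) = 97.6126 87.0009 74.3844 59.3842 41.5500 20.3464 0.0000 0.0000 0.0000
step 7: (k=7,j=0): S=61.2438, K−S=92.5362, hold=91.9996 ⇒ V=92.5362 exercise | (k=7,j=1): S=72.8146, K−S=80.9654, hold=80.4709 ⇒ V=80.9654 exercise | (k=7,j=2): S=86.5715, K−S=67.2085, hold=66.7641 ⇒ V=67.2085 exercise | (k=7,j=3): S=102.9274, K−S=50.8526, hold=50.4677 ⇒ V=50.8526 exercise | (k=7,j=4): S=122.3734, K−S=31.4066, hold=31.0924 ⇒ V=31.4066 exercise | (k=7,j=5): S=145.4934, K−S=8.2866, hold=10.4079 ⇒ V=10.4079 continue | (k=7,j=6): S=172.9814, K−S=0.0000, hold=0.0000 ⇒ V=0.0000 continue | (k=7,j=7): S=205.6627, K−S=0.0000, hold=0.0000 ⇒ V=0.0000 continue  boundary S*=122.3734
step 6: (k=6,j=0): S=66.7791, K−S=87.0009, hold=86.4845 ⇒ V=87.0009 exercise | (k=6,j=1): S=79.3956, K−S=74.3844, hold=73.9138 ⇒ V=74.3844 exercise | (k=6,j=2): S=94.3958, K−S=59.3842, hold=58.9682 ⇒ V=59.3842 exercise | (k=6,j=3): S=112.2300, K−S=41.5500, hold=41.1989 ⇒ V=41.5500 exercise | (k=6,j=4): S=133.4336, K−S=20.3464, hold=21.0981 ⇒ V=21.0981 continue | (k=6,j=5): S=158.6431, K−S=0.0000, hold=5.3240 ⇒ V=5.3240 continue | (k=6,j=6): S=188.6155, K−S=0.0000, hold=0.0000 ⇒ V=0.0000 continue  boundary S*=112.2300
step 5: (k=5,j=0): S=72.8146, K−S=80.9654, hold=80.4709 ⇒ V=80.9654 exercise | (k=5,j=1): S=86.5715, K−S=67.2085, hold=66.7641 ⇒ V=67.2085 exercise | (k=5,j=2): S=102.9274, K−S=50.8526, hold=50.4677 ⇒ V=50.8526 exercise | (k=5,j=3): S=122.3734, K−S=31.4066, hold=31.4558 ⇒ V=31.4558 continue | (k=5,j=4): S=145.4934, K−S=8.2866, hold=13.3668 ⇒ V=13.3668 continue | (k=5,j=5): S=172.9814, K−S=0.0000, hold=2.7234 ⇒ V=2.7234 continue  boundary S*=102.9274
step 4: (k=4,j=0): S=79.3956, K−S=74.3844, hold=73.9138 ⇒ V=74.3844 exercise | (k=4,j=1): S=94.3958, K−S=59.3842, hold=58.9682 ⇒ V=59.3842 exercise | (k=4,j=2): S=112.2300, K−S=41.5500, hold=41.2227 ⇒ V=41.5500 exercise | (k=4,j=3): S=133.4336, K−S=20.3464, hold=22.5540 ⇒ V=22.5540 continue | (k=4,j=4): S=158.6431, K−S=0.0000, hold=8.1544 ⇒ V=8.1544 continue  boundary S*=112.2300
step 3: (k=3,j=0): S=86.5715, K−S=67.2085, hold=66.7641 ⇒ V=67.2085 exercise | (k=3,j=1): S=102.9274, K−S=50.8526, hold=50.4677 ⇒ V=50.8526 exercise | (k=3,j=2): S=122.3734, K−S=31.4066, hold=32.1598 ⇒ V=32.1598 continue | (k=3,j=3): S=145.4934, K−S=8.2866, hold=15.4800 ⇒ V=15.4800 continue  boundary S*=102.9274
step 2: (k=2,j=0): S=94.3958, K−S=59.3842, hold=58.9682 ⇒ V=59.3842 exercise | (k=2,j=1): S=112.2300, K−S=41.5500, hold=41.5630 ⇒ V=41.5630 continue | (k=2,j=2): S=133.4336, K−S=20.3464, hold=23.9359 ⇒ V=23.9359 continue  boundary S*=94.3958
step 1: (k=1,j=0): S=102.9274, K−S=50.8526, hold=50.4740 ⇒ V=50.8526 exercise | (k=1,j=1): S=122.3734, K−S=31.4066, hold=32.8346 ⇒ V=32.8346 continue  boundary S*=102.9274
step 0: (k=0,j=0): S=112.2300, K−S=41.5500, hold=41.8893 ⇒ V=41.8893 continue  boundary S*=-

price = 41.8893
boundary = - 102.9274 94.3958 102.9274 112.2300 102.9274 112.2300 122.3734
tree:
41.8893
50.8526 32.8346
59.3842 41.5630 23.9359
67.2085 50.8526 32.1598 15.4800
74.3844 59.3842 41.5500 22.5540 8.1544
80.9654 67.2085 50.8526 31.4558 13.3668 2.7234
87.0009 74.3844 59.3842 41.5500 21.0981 5.3240 0.0000
92.5362 80.9654 67.2085 50.8526 31.4066 10.4079 0.0000 0.0000
97.6126 87.0009 74.3844 59.3842 41.5500 20.3464 0.0000 0.0000 0.0000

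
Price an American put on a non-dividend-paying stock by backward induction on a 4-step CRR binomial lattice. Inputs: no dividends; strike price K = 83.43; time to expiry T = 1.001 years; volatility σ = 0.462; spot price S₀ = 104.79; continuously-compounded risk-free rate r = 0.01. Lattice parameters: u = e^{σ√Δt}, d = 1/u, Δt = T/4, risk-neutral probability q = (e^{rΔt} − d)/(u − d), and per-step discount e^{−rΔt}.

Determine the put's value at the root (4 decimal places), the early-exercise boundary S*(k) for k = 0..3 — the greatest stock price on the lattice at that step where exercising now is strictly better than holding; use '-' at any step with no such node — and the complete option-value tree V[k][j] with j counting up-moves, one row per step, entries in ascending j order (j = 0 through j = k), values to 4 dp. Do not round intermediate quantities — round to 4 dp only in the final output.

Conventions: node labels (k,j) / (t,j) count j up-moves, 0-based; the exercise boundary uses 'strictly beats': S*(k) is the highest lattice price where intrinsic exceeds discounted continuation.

price = 9.0886
boundary = - - - 52.3846
tree:
9.0886
14.1403 2.9113
21.3863 5.2859 0.0000
31.0454 9.5973 0.0000 0.0000
41.8551 17.4252 0.0000 0.0000 0.0000

Δt=0.25025  u=1.26000  d=0.79365  q=0.44785  discount=0.99750
step 4 (expiry): payoffs max(K−S,0) = 41.8551 17.4252 0.0000 0.0000 0.0000
step 3: (k=3,j=0): S=52.3846, K−S=31.0454, hold=30.8369 ⇒ V=31.0454 exercise | (k=3,j=1): S=83.1664, K−S=0.2636, hold=9.5973 ⇒ V=9.5973 continue | (k=3,j=2): S=132.0359, K−S=0.0000, hold=0.0000 ⇒ V=0.0000 continue | (k=3,j=3): S=209.6218, K−S=0.0000, hold=0.0000 ⇒ V=0.0000 continue  boundary S*=52.3846
step 2: (k=2,j=0): S=66.0048, K−S=17.4252, hold=21.3863 ⇒ V=21.3863 continue | (k=2,j=1): S=104.7900, K−S=0.0000, hold=5.2859 ⇒ V=5.2859 continue | (k=2,j=2): S=166.3659, K−S=0.0000, hold=0.0000 ⇒ V=0.0000 continue  boundary S*=-
step 1: (k=1,j=0): S=83.1664, K−S=0.2636, hold=14.1403 ⇒ V=14.1403 continue | (k=1,j=1): S=132.0359, K−S=0.0000, hold=2.9113 ⇒ V=2.9113 continue  boundary S*=-
step 0: (k=0,j=0): S=104.7900, K−S=0.0000, hold=9.0886 ⇒ V=9.0886 continue  boundary S*=-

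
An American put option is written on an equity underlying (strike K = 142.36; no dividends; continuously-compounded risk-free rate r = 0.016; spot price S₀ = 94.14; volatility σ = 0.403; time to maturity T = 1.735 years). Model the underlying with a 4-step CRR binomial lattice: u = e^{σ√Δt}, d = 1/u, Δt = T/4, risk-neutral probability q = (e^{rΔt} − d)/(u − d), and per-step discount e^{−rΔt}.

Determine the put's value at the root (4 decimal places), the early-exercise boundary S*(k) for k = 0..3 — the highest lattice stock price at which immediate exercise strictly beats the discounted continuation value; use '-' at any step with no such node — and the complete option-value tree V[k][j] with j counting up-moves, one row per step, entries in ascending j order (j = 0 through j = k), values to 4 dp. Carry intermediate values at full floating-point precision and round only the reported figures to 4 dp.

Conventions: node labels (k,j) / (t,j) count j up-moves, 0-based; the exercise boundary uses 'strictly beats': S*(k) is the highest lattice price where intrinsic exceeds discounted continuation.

Δt=0.43375, u=1.30397, d=0.76689, q=0.44700, disc=e^(-rΔt)=0.99308
k=4 terminal: V=max(K-S,0) → 109.7987 86.9947 48.2200 0.0000 0.0000
k=3: j=0 S=42.4590 intr=99.9010 cont=98.9164 V=99.9010[EX]; j=1 S=72.1948 intr=70.1652 cont=69.1806 V=70.1652[EX]; j=2 S=122.7559 intr=19.6041 cont=26.4813 V=26.4813[hold]; j=3 S=208.7269 intr=0.0000 cont=0.0000 V=0.0000[hold]  S*(3)=72.1948
k=2: j=0 S=55.3653 intr=86.9947 cont=86.0101 V=86.9947[EX]; j=1 S=94.1400 intr=48.2200 cont=50.2883 V=50.2883[hold]; j=2 S=160.0702 intr=0.0000 cont=14.5429 V=14.5429[hold]  S*(2)=55.3653
k=1: j=0 S=72.1948 intr=70.1652 cont=70.0987 V=70.1652[EX]; j=1 S=122.7559 intr=19.6041 cont=34.0728 V=34.0728[hold]  S*(1)=72.1948
k=0: j=0 S=94.1400 intr=48.2200 cont=53.6582 V=53.6582[hold]  S*(0)=-

price = 53.6582
boundary = - 72.1948 55.3653 72.1948
tree:
53.6582
70.1652 34.0728
86.9947 50.2883 14.5429
99.9010 70.1652 26.4813 0.0000
109.7987 86.9947 48.2200 0.0000 0.0000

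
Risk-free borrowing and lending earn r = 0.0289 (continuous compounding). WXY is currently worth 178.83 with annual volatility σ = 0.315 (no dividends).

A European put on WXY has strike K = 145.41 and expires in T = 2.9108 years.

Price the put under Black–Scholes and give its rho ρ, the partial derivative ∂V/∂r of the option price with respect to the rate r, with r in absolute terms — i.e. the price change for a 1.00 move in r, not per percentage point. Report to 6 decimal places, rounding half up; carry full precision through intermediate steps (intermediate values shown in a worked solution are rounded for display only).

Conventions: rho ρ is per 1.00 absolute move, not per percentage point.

price = 15.110517
ρ = -152.732987

σ√T = 0.315·√2.9108 = 0.537424
d₁ = (ln(S/K) + (r+σ²/2)T) / (σ√T) = (ln(178.83/145.41) + (0.0289+0.315²/2)·2.9108) / 0.537424 = (0.206878 + 0.228534) / 0.537424 = 0.810185
d₂ = d₁ − σ√T = 0.810185 − 0.537424 = 0.272761
e^{−rT} = 0.919319
N(−d₁) = 0.208917,  N(−d₂) = 0.392518
Put price V = K·e^{−rT}·N(−d₂) − S·N(−d₁) = 52.471138 − 37.360620 = 15.110517
ρ = −K·T·e^{−rT}·N(−d₂) = -152.732987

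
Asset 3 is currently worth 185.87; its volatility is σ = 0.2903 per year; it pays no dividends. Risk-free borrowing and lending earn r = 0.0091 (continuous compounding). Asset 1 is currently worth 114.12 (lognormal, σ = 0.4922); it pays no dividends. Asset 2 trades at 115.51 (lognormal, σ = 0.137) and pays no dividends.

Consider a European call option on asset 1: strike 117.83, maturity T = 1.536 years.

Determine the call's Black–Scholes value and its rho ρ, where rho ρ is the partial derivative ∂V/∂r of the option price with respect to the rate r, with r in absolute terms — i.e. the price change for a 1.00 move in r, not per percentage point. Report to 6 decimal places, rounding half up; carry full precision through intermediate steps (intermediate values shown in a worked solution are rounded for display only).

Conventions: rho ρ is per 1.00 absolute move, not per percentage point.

σ√T = 0.4922·√1.536 = 0.610010
d₁ = (ln(S/K) + (r+σ²/2)T) / (σ√T) = (ln(114.12/117.83) + (0.0091+0.4922²/2)·1.536) / 0.610010 = (-0.031992 + 0.200034) / 0.610010 = 0.275473
d₂ = d₁ − σ√T = 0.275473 − 0.610010 = -0.334537
e^{−rT} = 0.986120
N(d₁) = 0.608524,  N(d₂) = 0.368987
Call price V = S·N(d₁) − K·e^{−rT}·N(d₂) = 69.444721 − 42.874268 = 26.570453
ρ = K·T·e^{−rT}·N(d₂) = 65.854876

price = 26.570453
ρ = 65.854876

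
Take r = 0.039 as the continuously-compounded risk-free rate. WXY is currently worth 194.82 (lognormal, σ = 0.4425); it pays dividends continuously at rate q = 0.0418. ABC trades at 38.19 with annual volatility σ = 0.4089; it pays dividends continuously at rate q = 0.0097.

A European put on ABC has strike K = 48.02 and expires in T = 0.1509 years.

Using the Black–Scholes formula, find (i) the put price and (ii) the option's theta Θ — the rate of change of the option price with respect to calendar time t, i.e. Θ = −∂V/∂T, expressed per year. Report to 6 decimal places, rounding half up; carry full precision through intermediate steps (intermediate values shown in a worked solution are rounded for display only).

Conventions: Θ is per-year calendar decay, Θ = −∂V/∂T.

σ√T = 0.4089·√0.1509 = 0.158841
d₁ = (ln(S/K) + (r−q+σ²/2)T) / (σ√T) = (ln(38.19/48.02) + (0.039−0.0097+0.4089²/2)·0.1509) / 0.158841 = (-0.229044 + 0.017037) / 0.158841 = -1.334717
d₂ = d₁ − σ√T = -1.334717 − 0.158841 = -1.493558
e^{−rT} = 0.994132
e^{−qT} = 0.998537
N(−d₁) = 0.909015,  N(−d₂) = 0.932354
Put price V = K·e^{−rT}·N(−d₂) − S·e^{−qT}·N(−d₁) = 44.508944 − 34.664525 = 9.844419
φ(d₁) = (1/√(2π))·e^{−d₁²/2} = 0.163708
Θ = −S·e^{−qT}·φ(d₁)·σ/(2√T) − q·S·e^{−qT}·N(−d₁) + r·K·e^{−rT}·N(−d₂) = −3.285681 − 0.336246 + 1.735849 = -1.886078

price = 9.844419
Θ = -1.886078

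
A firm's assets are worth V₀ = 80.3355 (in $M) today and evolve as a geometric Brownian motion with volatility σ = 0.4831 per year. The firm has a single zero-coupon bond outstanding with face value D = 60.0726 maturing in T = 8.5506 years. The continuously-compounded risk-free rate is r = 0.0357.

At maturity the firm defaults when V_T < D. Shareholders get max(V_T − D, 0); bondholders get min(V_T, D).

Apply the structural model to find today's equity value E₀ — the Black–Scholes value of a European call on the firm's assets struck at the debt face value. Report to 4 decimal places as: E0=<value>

E0=52.7446

Apply the equity-as-call identities (strike 60.0726, horizon 8.5506 years):
d₁ = [ln(V₀/D) + (r + σ²/2)T] / (σ√T)
   = [ln(80.3355/60.0726) + (0.0357 + 0.5·0.4831²)·8.5506] / (0.4831·√8.5506)
   = [0.290658 + 1.303050] / 1.412652 = 1.128167
d₂ = d₁ − σ√T = 1.128167 − 1.412652 = -0.284486
N(d₁) = 0.870375,  N(d₂) = 0.388019,  e^(−rT) = 0.736934
E₀ = V₀·N(d₁) − D·e^(−rT)·N(d₂)
   = 80.3355·0.870375 − 60.0726·0.736934·0.388019 = 52.744595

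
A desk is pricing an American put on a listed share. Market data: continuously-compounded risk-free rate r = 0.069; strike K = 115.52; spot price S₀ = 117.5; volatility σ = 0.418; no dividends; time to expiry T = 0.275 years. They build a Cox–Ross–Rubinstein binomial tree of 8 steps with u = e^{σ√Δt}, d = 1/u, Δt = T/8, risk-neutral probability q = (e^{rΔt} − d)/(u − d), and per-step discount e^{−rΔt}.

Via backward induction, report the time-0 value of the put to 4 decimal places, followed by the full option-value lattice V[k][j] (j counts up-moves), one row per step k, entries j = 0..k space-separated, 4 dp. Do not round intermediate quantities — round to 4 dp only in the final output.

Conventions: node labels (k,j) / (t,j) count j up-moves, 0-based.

price = 8.2129
tree:
8.2129
11.9065 4.4983
16.7199 7.0713 1.9047
22.6243 10.7988 3.3166 0.4788
29.3397 15.9073 5.6584 0.9522 0.0000
35.7664 22.3952 9.3893 1.8936 0.0000 0.0000
41.7138 29.3397 14.9667 3.7656 0.0000 0.0000 0.0000
47.2177 35.7664 22.3952 7.4882 0.0000 0.0000 0.0000 0.0000
52.3112 41.7138 29.3397 14.8911 0.0000 0.0000 0.0000 0.0000 0.0000

params: Δt=0.03438 u=1.08058 d=0.92543 q=0.49594 e^(-rΔt)=0.99763
t_8 payoffs: 52.3112 41.7138 29.3397 14.8911 0.0000 0.0000 0.0000 0.0000 0.0000
k=7: node(7,0) S=68.3023 payoff=47.2177 vs cont=46.9440 → 47.2177 [stop]  node(7,1) S=79.7536 payoff=35.7664 vs cont=35.4927 → 35.7664 [stop]  node(7,2) S=93.1248 payoff=22.3952 vs cont=22.1215 → 22.3952 [stop]  node(7,3) S=108.7378 payoff=6.7822 vs cont=7.4882 → 7.4882 [wait]  node(7,4) S=126.9683 payoff=0.0000 vs cont=0.0000 → 0.0000 [wait]  node(7,5) S=148.2554 payoff=0.0000 vs cont=0.0000 → 0.0000 [wait]  node(7,6) S=173.1113 payoff=0.0000 vs cont=0.0000 → 0.0000 [wait]  node(7,7) S=202.1345 payoff=0.0000 vs cont=0.0000 → 0.0000 [wait]
k=6: node(6,0) S=73.8062 payoff=41.7138 vs cont=41.4401 → 41.7138 [stop]  node(6,1) S=86.1803 payoff=29.3397 vs cont=29.0661 → 29.3397 [stop]  node(6,2) S=100.6289 payoff=14.8911 vs cont=14.9667 → 14.9667 [wait]  node(6,3) S=117.5000 payoff=0.0000 vs cont=3.7656 → 3.7656 [wait]  node(6,4) S=137.1996 payoff=0.0000 vs cont=0.0000 → 0.0000 [wait]  node(6,5) S=160.2020 payoff=0.0000 vs cont=0.0000 → 0.0000 [wait]  node(6,6) S=187.0609 payoff=0.0000 vs cont=0.0000 → 0.0000 [wait]
k=5: node(5,0) S=79.7536 payoff=35.7664 vs cont=35.4927 → 35.7664 [stop]  node(5,1) S=93.1248 payoff=22.3952 vs cont=22.1589 → 22.3952 [stop]  node(5,2) S=108.7378 payoff=6.7822 vs cont=9.3893 → 9.3893 [wait]  node(5,3) S=126.9683 payoff=0.0000 vs cont=1.8936 → 1.8936 [wait]  node(5,4) S=148.2554 payoff=0.0000 vs cont=0.0000 → 0.0000 [wait]  node(5,5) S=173.1113 payoff=0.0000 vs cont=0.0000 → 0.0000 [wait]
k=4: node(4,0) S=86.1803 payoff=29.3397 vs cont=29.0661 → 29.3397 [stop]  node(4,1) S=100.6289 payoff=14.8911 vs cont=15.9073 → 15.9073 [wait]  node(4,2) S=117.5000 payoff=0.0000 vs cont=5.6584 → 5.6584 [wait]  node(4,3) S=137.1996 payoff=0.0000 vs cont=0.9522 → 0.9522 [wait]  node(4,4) S=160.2020 payoff=0.0000 vs cont=0.0000 → 0.0000 [wait]
k=3: node(3,0) S=93.1248 payoff=22.3952 vs cont=22.6243 → 22.6243 [wait]  node(3,1) S=108.7378 payoff=6.7822 vs cont=10.7988 → 10.7988 [wait]  node(3,2) S=126.9683 payoff=0.0000 vs cont=3.3166 → 3.3166 [wait]  node(3,3) S=148.2554 payoff=0.0000 vs cont=0.4788 → 0.4788 [wait]
k=2: node(2,0) S=100.6289 payoff=14.8911 vs cont=16.7199 → 16.7199 [wait]  node(2,1) S=117.5000 payoff=0.0000 vs cont=7.0713 → 7.0713 [wait]  node(2,2) S=137.1996 payoff=0.0000 vs cont=1.9047 → 1.9047 [wait]
k=1: node(1,0) S=108.7378 payoff=6.7822 vs cont=11.9065 → 11.9065 [wait]  node(1,1) S=126.9683 payoff=0.0000 vs cont=4.4983 → 4.4983 [wait]
k=0: node(0,0) S=117.5000 payoff=0.0000 vs cont=8.2129 → 8.2129 [wait]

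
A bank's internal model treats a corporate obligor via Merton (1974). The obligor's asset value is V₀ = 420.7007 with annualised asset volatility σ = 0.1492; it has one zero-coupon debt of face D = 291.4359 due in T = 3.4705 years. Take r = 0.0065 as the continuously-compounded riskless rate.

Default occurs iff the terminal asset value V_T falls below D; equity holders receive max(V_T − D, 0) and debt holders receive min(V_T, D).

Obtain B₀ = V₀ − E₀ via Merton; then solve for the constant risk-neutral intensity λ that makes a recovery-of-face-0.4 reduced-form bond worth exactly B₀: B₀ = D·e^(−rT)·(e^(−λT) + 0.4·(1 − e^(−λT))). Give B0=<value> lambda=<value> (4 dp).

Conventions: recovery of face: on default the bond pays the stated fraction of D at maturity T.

B0=281.4453 lambda=0.0059

With assets at 420.7007 and a single debt payment of 291.4359 at 3.4705 years:
d₁ = [ln(V₀/D) + (r + σ²/2)T] / (σ√T)
   = [ln(420.7007/291.4359) + (0.0065 + 0.5·0.1492²)·3.4705] / (0.1492·√3.4705)
   = [0.367102 + 0.061186] / 0.277949 = 1.540886
d₂ = d₁ − σ√T = 1.540886 − 0.277949 = 1.262938
N(d₁) = 0.938328,  N(d₂) = 0.896694,  e^(−rT) = 0.977694
E₀ = V₀·N(d₁) − D·e^(−rT)·N(d₂)
   = 420.7007·0.938328 − 291.4359·0.977694·0.896694 = 139.255403
B₀ = V₀ − E₀ = 420.7007 − 139.255403 = 281.445297
e^(−λT) = (B₀·e^(rT)/D − 0.4)/(1 − 0.4) = (281.4453·1.022815/291.4359 − 0.4)/0.6 = 0.97958651
λ = −ln(0.97958651)/3.4705 = 0.005943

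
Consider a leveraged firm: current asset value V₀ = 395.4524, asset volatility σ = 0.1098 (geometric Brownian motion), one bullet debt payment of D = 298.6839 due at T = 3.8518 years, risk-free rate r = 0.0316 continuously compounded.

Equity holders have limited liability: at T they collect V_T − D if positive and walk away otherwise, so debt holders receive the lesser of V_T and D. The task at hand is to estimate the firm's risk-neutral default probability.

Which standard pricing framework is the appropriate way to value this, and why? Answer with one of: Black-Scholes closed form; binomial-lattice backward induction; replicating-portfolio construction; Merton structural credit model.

framework: Merton structural credit model

Key observation: the question is about default risk generated by asset-value dynamics against a debt face of 298.6839 — the structural framework prices exactly that.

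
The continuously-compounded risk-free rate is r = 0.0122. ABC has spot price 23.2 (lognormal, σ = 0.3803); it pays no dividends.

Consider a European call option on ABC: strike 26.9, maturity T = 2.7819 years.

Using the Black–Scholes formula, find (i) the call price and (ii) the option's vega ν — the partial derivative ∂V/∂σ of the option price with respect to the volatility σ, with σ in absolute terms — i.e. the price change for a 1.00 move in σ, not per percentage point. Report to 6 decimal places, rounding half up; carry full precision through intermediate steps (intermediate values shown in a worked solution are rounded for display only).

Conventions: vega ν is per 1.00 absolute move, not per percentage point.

σ√T = 0.3803·√2.7819 = 0.634303
d₁ = (ln(S/K) + (r+σ²/2)T) / (σ√T) = (ln(23.2/26.9) + (0.0122+0.3803²/2)·2.7819) / 0.634303 = (-0.147974 + 0.235110) / 0.634303 = 0.137372
d₂ = d₁ − σ√T = 0.137372 − 0.634303 = -0.496931
e^{−rT} = 0.966630
N(d₁) = 0.554632,  N(d₂) = 0.309619
Call price V = S·N(d₁) − K·e^{−rT}·N(d₂) = 12.867455 − 8.050816 = 4.816638
φ(d₁) = (1/√(2π))·e^{−d₁²/2} = 0.395196
ν = S·φ(d₁)·√T = 15.292236

price = 4.816638
ν = 15.292236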